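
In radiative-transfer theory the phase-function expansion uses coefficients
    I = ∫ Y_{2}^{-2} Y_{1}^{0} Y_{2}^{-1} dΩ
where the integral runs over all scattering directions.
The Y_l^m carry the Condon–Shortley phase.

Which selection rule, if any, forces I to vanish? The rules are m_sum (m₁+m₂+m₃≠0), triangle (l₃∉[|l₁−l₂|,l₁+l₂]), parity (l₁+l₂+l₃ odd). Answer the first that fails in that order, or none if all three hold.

m₁+m₂+m₃ = -2 + 0 − 1 = -3  ✗
triangle: |2−1|=1 ≤ l₃=2 ≤ 2+1=3
parity: l₁+l₂+l₃ = 5 is odd

m_sum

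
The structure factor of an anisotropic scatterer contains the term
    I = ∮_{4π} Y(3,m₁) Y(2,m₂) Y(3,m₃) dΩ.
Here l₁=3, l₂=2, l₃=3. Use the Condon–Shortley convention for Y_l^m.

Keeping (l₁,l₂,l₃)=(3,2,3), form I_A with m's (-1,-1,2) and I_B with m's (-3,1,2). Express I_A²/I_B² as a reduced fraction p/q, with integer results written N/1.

3/5

l's match ⇒ only the (l;m) 3-j factors differ between A and B.
A: triangle coeff Δ(3,2,3) = 1/3780; Σ_t [0,1]: t=0:+1/48 t=1:−1/12 = -1/16; (3j)²=1/28 [(3 2 3; -1 -1 2)], sign=+1
B: triangle coeff Δ(3,2,3) = 1/3780; Σ_t [2,2]: t=2:+1/48 = 1/48; (3j)²=5/84 [(3 2 3; -3 1 2)], sign=-1
I_A²/I_B² = (1/28)/(5/84) = 3/5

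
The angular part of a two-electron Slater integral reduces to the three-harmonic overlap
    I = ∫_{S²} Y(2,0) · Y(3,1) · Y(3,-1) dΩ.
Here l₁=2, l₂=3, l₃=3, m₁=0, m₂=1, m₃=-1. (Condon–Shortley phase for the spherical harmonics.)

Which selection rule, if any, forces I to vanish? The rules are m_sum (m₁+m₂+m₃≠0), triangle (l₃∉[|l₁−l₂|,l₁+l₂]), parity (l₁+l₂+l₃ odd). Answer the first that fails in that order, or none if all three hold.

none

Σmᵢ = 0  ✓
l₃∈[|l₁−l₂|,l₁+l₂]=[1,5], have l₃=3  ✓
Σlᵢ = 8 ⇒ even  ✓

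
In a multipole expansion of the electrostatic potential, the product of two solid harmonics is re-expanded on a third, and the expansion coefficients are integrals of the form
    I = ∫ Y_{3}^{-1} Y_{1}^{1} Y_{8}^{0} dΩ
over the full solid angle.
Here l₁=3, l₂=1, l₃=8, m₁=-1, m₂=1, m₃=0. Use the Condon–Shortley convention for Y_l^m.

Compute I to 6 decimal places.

0.000000

|3−1|≤8≤3+1 violated ⇒ I = 0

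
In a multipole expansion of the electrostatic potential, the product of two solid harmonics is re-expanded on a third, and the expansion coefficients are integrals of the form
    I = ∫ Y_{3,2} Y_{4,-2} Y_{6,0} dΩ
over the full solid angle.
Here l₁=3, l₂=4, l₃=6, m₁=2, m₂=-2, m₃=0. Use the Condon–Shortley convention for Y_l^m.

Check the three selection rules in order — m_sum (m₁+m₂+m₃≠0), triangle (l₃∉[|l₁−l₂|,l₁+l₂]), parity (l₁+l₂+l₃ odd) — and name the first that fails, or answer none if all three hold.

parity

Σmᵢ = 0  ✓
l₃∈[|l₁−l₂|,l₁+l₂]=[1,7], have l₃=6  ✓
Σlᵢ = 13 ⇒ odd  ✗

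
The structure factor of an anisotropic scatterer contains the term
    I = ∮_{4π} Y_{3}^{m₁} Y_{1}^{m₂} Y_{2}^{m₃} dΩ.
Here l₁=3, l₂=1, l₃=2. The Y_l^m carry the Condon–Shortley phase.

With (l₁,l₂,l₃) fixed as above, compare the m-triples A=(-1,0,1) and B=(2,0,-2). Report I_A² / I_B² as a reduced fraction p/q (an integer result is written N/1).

l's match ⇒ only the (l;m) 3-j factors differ between A and B.
A: triangle coeff Δ(3,1,2) = 1/105; Σ_t [1,1]: t=1:−1/6 = -1/6; (3j)²=8/105 [(3 1 2; -1 0 1)], sign=+1
B: triangle coeff Δ(3,1,2) = 1/105; Σ_t [1,1]: t=1:−1/24 = -1/24; (3j)²=1/21 [(3 1 2; 2 0 -2)], sign=-1
I_A²/I_B² = (8/105)/(1/21) = 8/5

8/5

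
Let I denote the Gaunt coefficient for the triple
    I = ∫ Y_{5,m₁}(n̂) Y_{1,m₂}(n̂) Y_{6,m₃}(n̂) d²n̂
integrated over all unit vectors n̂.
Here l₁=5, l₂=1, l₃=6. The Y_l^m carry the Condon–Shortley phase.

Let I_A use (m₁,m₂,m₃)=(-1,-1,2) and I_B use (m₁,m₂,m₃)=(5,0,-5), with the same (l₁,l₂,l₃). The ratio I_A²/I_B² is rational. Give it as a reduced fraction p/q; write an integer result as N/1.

28/11

l's match ⇒ only the (l;m) 3-j factors differ between A and B.
A: triangle coeff Δ(5,1,6) = 1/858; Σ_t [0,0]: t=0:+1/34560 = 1/34560; (3j)²=14/429 [(5 1 6; -1 -1 2)], sign=+1
B: triangle coeff Δ(5,1,6) = 1/858; Σ_t [0,0]: t=0:+1/3628800 = 1/3628800; (3j)²=1/78 [(5 1 6; 5 0 -5)], sign=-1
I_A²/I_B² = (14/429)/(1/78) = 28/11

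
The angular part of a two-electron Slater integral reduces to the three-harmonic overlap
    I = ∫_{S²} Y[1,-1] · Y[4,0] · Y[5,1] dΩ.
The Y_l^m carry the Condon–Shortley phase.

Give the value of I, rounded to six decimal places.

-0.190188

Rules hold: Σm=0, L=10 even, 3≤5≤5.
N = 3·9·11 = 297
Δ = 0!·2!·8!/11! = 1/495
Racah Σ t=0..0: t=0:+1/576 = 1/576
⇒ 3j(1 4 5; 0 0 0)² = 5/99, sgn -1
Racah Σ t=0..0: t=0:+1/1152 = 1/1152
⇒ 3j(1 4 5; -1 0 1)² = 1/33, sgn +1
4πI² = N·(3j₀)²·(3jₘ)² = 5/11
I = -1·√(0.454545/4π) = -0.19018827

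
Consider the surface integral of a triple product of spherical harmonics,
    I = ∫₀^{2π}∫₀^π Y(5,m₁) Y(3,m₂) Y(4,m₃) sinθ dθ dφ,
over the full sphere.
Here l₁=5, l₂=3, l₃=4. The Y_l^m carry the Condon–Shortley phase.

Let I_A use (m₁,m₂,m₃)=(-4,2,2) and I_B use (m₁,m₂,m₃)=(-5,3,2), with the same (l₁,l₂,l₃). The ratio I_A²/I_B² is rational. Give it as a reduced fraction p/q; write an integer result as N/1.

l's match ⇒ only the (l;m) 3-j factors differ between A and B.
A: triangle coeff Δ(5,3,4) = 1/180180; Σ_t [3,4]: t=3:−1/8640 t=4:+1/2880 = 1/4320; (3j)²=8/429 [(5 3 4; -4 2 2)], sign=+1
B: triangle coeff Δ(5,3,4) = 1/180180; Σ_t [4,4]: t=4:+1/34560 = 1/34560; (3j)²=5/286 [(5 3 4; -5 3 2)], sign=+1
I_A²/I_B² = (8/429)/(5/286) = 16/15

16/15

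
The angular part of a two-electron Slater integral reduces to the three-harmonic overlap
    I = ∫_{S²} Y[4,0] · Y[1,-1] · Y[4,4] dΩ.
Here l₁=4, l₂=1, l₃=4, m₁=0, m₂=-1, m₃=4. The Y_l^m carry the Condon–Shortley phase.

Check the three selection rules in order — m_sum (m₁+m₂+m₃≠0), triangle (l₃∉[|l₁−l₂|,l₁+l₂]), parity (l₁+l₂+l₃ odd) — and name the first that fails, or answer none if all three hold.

m_sum

m₁+m₂+m₃ = 0 − 1 + 4 = 3  ✗
triangle: |4−1|=3 ≤ l₃=4 ≤ 4+1=5
parity: l₁+l₂+l₃ = 9 is odd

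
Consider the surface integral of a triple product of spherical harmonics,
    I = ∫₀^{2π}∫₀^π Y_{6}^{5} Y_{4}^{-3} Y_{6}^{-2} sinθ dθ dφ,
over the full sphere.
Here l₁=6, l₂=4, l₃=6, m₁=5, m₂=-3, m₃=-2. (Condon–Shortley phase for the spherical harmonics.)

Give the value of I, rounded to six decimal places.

0.160494

m-sum 0 ✓  L=16 even ✓  2≤6≤10 ✓
Π(2lᵢ+1) = 13×9×13 = 1521
triangle coeff Δ(6,4,6) = 1/15315300
Σ_t [0,4]: t=0:+1/829440 t=1:−1/25920 t=2:+1/9216 t=3:−1/25920 t=4:+1/829440 = 7/207360
(3j)²=28/2431 [(6 4 6; 0 0 0)], sign=+1
Σ_t [0,1]: t=0:+1/725760 t=1:−1/5806080 = 1/829440
(3j)²=49/2652 [(6 4 6; 5 -3 -2)], sign=+1
⇒ 4πI² = 1029/3179
I = (+1)√(1029/3179/(4π)) = 0.16049352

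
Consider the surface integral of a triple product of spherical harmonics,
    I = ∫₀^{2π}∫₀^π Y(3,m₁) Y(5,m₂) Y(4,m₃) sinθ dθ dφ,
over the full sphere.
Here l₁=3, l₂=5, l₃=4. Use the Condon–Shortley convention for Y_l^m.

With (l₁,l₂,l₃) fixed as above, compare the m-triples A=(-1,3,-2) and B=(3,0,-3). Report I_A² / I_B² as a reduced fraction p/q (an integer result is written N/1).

54/25

Same 3,5,4: normalisation and zero-m 3j drop out of the ratio.
A: Δ: 4! 2! 6! / 13! → 1/180180; sum: t=2:+1/5760 t=3:−1/720 t=4:+1/2304 = -1/1280; 3j²(3 5 4; -1 3 -2) = Δ·Π!·Σ² = 27/1430  (sign -1)
B: Δ: 4! 2! 6! / 13! → 1/180180; sum: t=0:+1/5760 = 1/5760; 3j²(3 5 4; 3 0 -3) = Δ·Π!·Σ² = 5/572  (sign -1)
I_A²/I_B² = (27/1430)/(5/572) = 54/25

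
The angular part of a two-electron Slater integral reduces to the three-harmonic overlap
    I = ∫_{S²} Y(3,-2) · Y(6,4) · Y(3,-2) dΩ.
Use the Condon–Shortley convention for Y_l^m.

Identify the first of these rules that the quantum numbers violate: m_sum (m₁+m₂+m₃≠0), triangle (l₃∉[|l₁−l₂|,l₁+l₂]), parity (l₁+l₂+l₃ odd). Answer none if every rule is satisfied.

none

azimuthal sum: -2 + 4 − 2 = 0  ✓
3 ≤ 3 ≤ 9 (triangle on l)  ✓
L = 3 + 6 + 3 = 12 (even)  ✓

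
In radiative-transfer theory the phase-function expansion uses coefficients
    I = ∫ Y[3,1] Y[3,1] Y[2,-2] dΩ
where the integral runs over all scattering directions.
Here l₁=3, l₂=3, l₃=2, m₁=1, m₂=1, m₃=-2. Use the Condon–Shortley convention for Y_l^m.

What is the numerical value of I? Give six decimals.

Rules hold: Σm=0, L=8 even, 0≤2≤6.
N = 7·7·5 = 245
Δ = 4!·2!·2!/9! = 1/3780
Racah Σ t=1..3: t=1:−1/24 t=2:+1/4 t=3:−1/24 = 1/6
⇒ 3j(3 3 2; 0 0 0)² = 4/105, sgn +1
Racah Σ t=2..2: t=2:+1/16 = 1/16
⇒ 3j(3 3 2; 1 1 -2)² = 2/35, sgn +1
4πI² = N·(3j₀)²·(3jₘ)² = 8/15
I = +1·√(0.533333/4π) = 0.20601291

0.206013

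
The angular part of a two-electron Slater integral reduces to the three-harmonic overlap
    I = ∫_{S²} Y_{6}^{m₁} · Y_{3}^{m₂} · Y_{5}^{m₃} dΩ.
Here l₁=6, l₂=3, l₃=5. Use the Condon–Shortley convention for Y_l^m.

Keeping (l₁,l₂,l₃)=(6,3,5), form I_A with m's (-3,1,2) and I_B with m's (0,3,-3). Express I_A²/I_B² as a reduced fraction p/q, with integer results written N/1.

27/14

Shared (l₁,l₂,l₃)=(6,3,5): N and (l;000)² cancel in I_A²/I_B².
A: Δ = 4!·8!·2!/15! = 1/675675; Racah Σ t=2..4: t=2:+1/40320 t=3:−1/8640 t=4:+1/34560 = -1/16128; ⇒ 3j(6 3 5; -3 1 2)² = 18/1001, sgn +1
B: Δ = 4!·8!·2!/15! = 1/675675; Racah Σ t=4..4: t=4:+1/69120 = 1/69120; ⇒ 3j(6 3 5; 0 3 -3)² = 4/429, sgn +1
I_A²/I_B² = (18/1001)/(4/429) = 27/14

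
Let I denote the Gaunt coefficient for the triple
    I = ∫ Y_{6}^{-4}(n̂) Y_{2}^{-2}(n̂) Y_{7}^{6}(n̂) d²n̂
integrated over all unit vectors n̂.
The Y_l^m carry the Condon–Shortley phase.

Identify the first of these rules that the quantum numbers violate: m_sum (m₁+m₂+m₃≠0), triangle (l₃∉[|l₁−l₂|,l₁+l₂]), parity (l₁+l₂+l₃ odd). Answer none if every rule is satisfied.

parity

azimuthal sum: -4 − 2 + 6 = 0  ✓
4 ≤ 7 ≤ 8 (triangle on l)  ✓
L = 6 + 2 + 7 = 15 (odd)  ✗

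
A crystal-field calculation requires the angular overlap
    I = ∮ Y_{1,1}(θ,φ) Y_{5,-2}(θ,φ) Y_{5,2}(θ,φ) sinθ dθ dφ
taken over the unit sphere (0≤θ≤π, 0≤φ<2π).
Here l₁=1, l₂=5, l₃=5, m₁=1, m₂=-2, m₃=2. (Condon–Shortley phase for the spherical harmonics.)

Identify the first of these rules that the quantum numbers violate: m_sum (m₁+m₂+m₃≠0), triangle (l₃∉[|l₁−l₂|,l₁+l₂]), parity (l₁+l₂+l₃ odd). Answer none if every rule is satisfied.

m_sum

Σmᵢ = 1  ✗
l₃∈[|l₁−l₂|,l₁+l₂]=[4,6], have l₃=5
Σlᵢ = 11 ⇒ odd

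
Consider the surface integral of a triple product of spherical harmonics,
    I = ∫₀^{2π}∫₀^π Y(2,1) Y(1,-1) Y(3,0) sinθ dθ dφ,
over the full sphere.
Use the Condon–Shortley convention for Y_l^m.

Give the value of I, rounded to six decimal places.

0.143048

Checks pass: Σm=0; 6 even; l₃=3∈[1,3].
(2·2+1)(2·1+1)(2·3+1) = 105
Δ: 0! 4! 2! / 7! → 1/105
sum: t=0:+1/4 = 1/4
3j²(2 1 3; 0 0 0) = Δ·Π!·Σ² = 3/35  (sign -1)
sum: t=0:+1/12 = 1/12
3j²(2 1 3; 1 -1 0) = Δ·Π!·Σ² = 1/35  (sign -1)
combine: 4πI² = 105·3/35·1/35 = 9/35
take √, sign +1: I = 0.14304817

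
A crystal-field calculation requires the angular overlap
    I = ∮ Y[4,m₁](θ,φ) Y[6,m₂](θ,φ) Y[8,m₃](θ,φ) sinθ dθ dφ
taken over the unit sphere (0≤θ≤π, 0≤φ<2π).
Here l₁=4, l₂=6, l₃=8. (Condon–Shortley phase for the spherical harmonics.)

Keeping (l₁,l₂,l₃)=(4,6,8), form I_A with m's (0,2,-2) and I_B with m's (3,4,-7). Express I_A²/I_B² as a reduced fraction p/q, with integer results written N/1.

l's match ⇒ only the (l;m) 3-j factors differ between A and B.
A: triangle coeff Δ(4,6,8) = 1/23279256; Σ_t [0,2]: t=0:+1/7741440 t=1:−1/1088640 t=2:+1/1658880 = -13/69672960; (3j)²=325/149226 [(4 6 8; 0 2 -2)], sign=-1
B: triangle coeff Δ(4,6,8) = 1/23279256; Σ_t [0,1]: t=0:+1/870912000 t=1:−1/261273600 = -1/373248000; (3j)²=343/23256 [(4 6 8; 3 4 -7)], sign=+1
I_A²/I_B² = (325/149226)/(343/23256) = 3900/26411

3900/26411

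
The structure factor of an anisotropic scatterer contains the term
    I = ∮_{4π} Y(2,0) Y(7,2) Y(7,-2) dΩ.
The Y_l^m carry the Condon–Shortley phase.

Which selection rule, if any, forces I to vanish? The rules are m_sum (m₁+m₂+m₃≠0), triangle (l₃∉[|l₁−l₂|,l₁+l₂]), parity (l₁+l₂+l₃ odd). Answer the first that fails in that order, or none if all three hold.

m₁+m₂+m₃ = 0 + 2 − 2 = 0  ✓
triangle: |2−7|=5 ≤ l₃=7 ≤ 2+7=9  ✓
parity: l₁+l₂+l₃ = 16 is even  ✓

none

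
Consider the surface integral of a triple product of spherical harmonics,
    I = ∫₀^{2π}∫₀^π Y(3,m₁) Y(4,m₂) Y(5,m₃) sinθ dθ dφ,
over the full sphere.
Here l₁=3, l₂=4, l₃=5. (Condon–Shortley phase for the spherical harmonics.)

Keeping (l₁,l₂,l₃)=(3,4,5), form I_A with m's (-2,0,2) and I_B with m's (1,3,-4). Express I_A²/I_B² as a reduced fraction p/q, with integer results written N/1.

50/21

Shared (l₁,l₂,l₃)=(3,4,5): N and (l;000)² cancel in I_A²/I_B².
A: Δ = 2!·4!·6!/13! = 1/180180; Racah Σ t=1..2: t=1:−1/864 t=2:+1/576 = 1/1728; ⇒ 3j(3 4 5; -2 0 2)² = 5/1287, sgn -1
B: Δ = 2!·4!·6!/13! = 1/180180; Racah Σ t=1..2: t=1:−1/4320 t=2:+1/5760 = -1/17280; ⇒ 3j(3 4 5; 1 3 -4)² = 7/4290, sgn +1
I_A²/I_B² = (5/1287)/(7/4290) = 50/21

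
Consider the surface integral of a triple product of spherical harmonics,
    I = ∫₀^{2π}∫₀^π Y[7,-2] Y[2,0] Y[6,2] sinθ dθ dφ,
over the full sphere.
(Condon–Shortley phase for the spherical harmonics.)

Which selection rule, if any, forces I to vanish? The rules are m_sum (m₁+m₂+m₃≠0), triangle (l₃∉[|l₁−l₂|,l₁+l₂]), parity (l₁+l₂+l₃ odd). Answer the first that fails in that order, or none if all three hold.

parity

azimuthal sum: -2 + 0 + 2 = 0  ✓
5 ≤ 6 ≤ 9 (triangle on l)  ✓
L = 7 + 2 + 6 = 15 (odd)  ✗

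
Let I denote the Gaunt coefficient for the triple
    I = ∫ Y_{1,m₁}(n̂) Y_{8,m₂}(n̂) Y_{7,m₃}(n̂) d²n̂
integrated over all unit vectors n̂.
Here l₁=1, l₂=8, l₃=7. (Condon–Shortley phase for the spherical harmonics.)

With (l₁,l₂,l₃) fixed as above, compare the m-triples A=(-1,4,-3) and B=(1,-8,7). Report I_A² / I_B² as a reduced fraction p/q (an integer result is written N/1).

11/20

Same 1,8,7: normalisation and zero-m 3j drop out of the ratio.
A: Δ: 2! 0! 14! / 17! → 1/2040; sum: t=2:+1/174182400 = 1/174182400; 3j²(1 8 7; -1 4 -3) = Δ·Π!·Σ² = 11/340  (sign +1)
B: Δ: 2! 0! 14! / 17! → 1/2040; sum: t=0:+1/174356582400 = 1/174356582400; 3j²(1 8 7; 1 -8 7) = Δ·Π!·Σ² = 1/17  (sign +1)
I_A²/I_B² = (11/340)/(1/17) = 11/20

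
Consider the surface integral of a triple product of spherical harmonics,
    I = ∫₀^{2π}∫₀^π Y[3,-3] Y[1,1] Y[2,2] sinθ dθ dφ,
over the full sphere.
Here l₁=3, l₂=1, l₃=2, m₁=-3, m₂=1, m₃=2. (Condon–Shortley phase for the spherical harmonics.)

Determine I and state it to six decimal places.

Checks pass: Σm=0; 6 even; l₃=2∈[2,4].
(2·3+1)(2·1+1)(2·2+1) = 105
Δ: 2! 4! 0! / 7! → 1/105
sum: t=1:−1/4 = -1/4
3j²(3 1 2; 0 0 0) = Δ·Π!·Σ² = 3/35  (sign -1)
sum: t=2:+1/48 = 1/48
3j²(3 1 2; -3 1 2) = Δ·Π!·Σ² = 1/7  (sign +1)
combine: 4πI² = 105·3/35·1/7 = 9/7
take √, sign -1: I = -0.31986543

-0.319865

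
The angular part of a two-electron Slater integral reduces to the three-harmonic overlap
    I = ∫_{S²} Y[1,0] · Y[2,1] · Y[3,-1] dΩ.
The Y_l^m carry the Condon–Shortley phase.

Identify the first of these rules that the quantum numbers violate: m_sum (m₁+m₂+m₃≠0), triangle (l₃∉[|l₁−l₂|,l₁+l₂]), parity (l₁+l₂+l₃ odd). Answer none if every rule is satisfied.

Σmᵢ = 0  ✓
l₃∈[|l₁−l₂|,l₁+l₂]=[1,3], have l₃=3  ✓
Σlᵢ = 6 ⇒ even  ✓

none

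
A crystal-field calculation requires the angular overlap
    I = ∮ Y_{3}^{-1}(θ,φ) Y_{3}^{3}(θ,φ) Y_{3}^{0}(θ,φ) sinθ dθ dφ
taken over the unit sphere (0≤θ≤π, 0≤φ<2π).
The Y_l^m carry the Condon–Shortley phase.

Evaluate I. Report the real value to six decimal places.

Σmᵢ = 2 ≠ 0, so the φ-integral vanishes; I = 0

0.000000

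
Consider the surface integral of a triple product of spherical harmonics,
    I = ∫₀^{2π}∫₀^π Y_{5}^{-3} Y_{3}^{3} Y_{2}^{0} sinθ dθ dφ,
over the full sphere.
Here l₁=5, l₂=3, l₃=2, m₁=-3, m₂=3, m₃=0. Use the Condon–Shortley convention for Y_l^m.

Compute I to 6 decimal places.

Checks pass: Σm=0; 10 even; l₃=2∈[2,8].
(2·5+1)(2·3+1)(2·2+1) = 385
Δ: 6! 4! 0! / 11! → 1/2310
sum: t=3:−1/144 = -1/144
3j²(5 3 2; 0 0 0) = Δ·Π!·Σ² = 10/231  (sign -1)
sum: t=6:+1/2880 = 1/2880
3j²(5 3 2; -3 3 0) = Δ·Π!·Σ² = 2/165  (sign +1)
combine: 4πI² = 385·10/231·2/165 = 20/99
take √, sign -1: I = -0.12679218

-0.126792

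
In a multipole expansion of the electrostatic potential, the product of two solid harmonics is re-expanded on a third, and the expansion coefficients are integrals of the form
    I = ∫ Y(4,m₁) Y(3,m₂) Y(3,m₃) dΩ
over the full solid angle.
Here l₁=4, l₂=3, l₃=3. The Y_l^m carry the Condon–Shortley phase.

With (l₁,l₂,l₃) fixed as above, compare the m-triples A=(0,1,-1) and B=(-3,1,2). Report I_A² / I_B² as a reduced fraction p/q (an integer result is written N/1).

Shared (l₁,l₂,l₃)=(4,3,3): N and (l;000)² cancel in I_A²/I_B².
A: Δ = 4!·4!·2!/11! = 1/34650; Racah Σ t=2..4: t=2:+1/32 t=3:−1/36 t=4:+1/1152 = 5/1152; ⇒ 3j(4 3 3; 0 1 -1)² = 1/1386, sgn +1
B: Δ = 4!·4!·2!/11! = 1/34650; Racah Σ t=3..4: t=3:−1/144 t=4:+1/288 = -1/288; ⇒ 3j(4 3 3; -3 1 2)² = 1/99, sgn +1
I_A²/I_B² = (1/1386)/(1/99) = 1/14

1/14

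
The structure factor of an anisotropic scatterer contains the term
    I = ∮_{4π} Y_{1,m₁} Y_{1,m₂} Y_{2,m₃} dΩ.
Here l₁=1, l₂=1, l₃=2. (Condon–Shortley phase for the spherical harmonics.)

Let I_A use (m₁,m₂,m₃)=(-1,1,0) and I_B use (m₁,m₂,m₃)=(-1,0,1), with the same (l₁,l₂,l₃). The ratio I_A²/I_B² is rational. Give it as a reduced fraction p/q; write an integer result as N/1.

l's match ⇒ only the (l;m) 3-j factors differ between A and B.
A: triangle coeff Δ(1,1,2) = 1/30; Σ_t [0,0]: t=0:+1/4 = 1/4; (3j)²=1/30 [(1 1 2; -1 1 0)], sign=+1
B: triangle coeff Δ(1,1,2) = 1/30; Σ_t [0,0]: t=0:+1/2 = 1/2; (3j)²=1/10 [(1 1 2; -1 0 1)], sign=-1
I_A²/I_B² = (1/30)/(1/10) = 1/3

1/3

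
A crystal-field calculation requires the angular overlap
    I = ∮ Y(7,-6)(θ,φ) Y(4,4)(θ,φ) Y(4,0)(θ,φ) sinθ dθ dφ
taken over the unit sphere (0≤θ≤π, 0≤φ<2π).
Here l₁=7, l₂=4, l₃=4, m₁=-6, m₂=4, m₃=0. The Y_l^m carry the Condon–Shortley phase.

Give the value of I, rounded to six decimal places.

m-sum = -6 + 4 + 0 = -2 ≠ 0 ⇒ I = 0

0.000000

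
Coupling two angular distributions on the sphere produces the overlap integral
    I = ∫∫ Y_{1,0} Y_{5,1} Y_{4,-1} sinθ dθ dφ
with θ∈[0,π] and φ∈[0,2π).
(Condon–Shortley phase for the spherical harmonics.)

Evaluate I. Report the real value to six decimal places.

m-sum 0 ✓  L=10 even ✓  4≤4≤6 ✓
Π(2lᵢ+1) = 3×11×9 = 297
triangle coeff Δ(1,5,4) = 1/495
Σ_t [1,1]: t=1:−1/576 = -1/576
(3j)²=5/99 [(1 5 4; 0 0 0)], sign=-1
Σ_t [1,1]: t=1:−1/720 = -1/720
(3j)²=8/165 [(1 5 4; 0 1 -1)], sign=+1
⇒ 4πI² = 8/11
I = (-1)√(8/11/(4π)) = -0.24057125

-0.240571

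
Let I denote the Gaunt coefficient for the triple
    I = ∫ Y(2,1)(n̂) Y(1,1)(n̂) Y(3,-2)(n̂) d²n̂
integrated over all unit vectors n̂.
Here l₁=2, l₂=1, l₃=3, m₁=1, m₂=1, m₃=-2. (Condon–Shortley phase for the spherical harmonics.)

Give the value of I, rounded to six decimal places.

0.261169

Rules hold: Σm=0, L=6 even, 1≤3≤3.
N = 5·3·7 = 105
Δ = 0!·4!·2!/7! = 1/105
Racah Σ t=0..0: t=0:+1/4 = 1/4
⇒ 3j(2 1 3; 0 0 0)² = 3/35, sgn -1
Racah Σ t=0..0: t=0:+1/12 = 1/12
⇒ 3j(2 1 3; 1 1 -2)² = 2/21, sgn -1
4πI² = N·(3j₀)²·(3jₘ)² = 6/7
I = +1·√(0.857143/4π) = 0.26116903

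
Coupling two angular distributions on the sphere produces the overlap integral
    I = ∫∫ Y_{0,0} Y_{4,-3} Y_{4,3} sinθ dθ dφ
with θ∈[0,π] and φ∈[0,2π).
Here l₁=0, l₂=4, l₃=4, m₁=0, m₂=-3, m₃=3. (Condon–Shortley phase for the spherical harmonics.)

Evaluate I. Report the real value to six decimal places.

Checks pass: Σm=0; 8 even; l₃=4∈[4,4].
(2·0+1)(2·4+1)(2·4+1) = 81
Δ: 0! 0! 8! / 9! → 1/9
sum: t=0:+1/576 = 1/576
3j²(0 4 4; 0 0 0) = Δ·Π!·Σ² = 1/9  (sign +1)
sum: t=0:+1/5040 = 1/5040
3j²(0 4 4; 0 -3 3) = Δ·Π!·Σ² = 1/9  (sign -1)
combine: 4πI² = 81·1/9·1/9 = 1/1
take √, sign -1: I = -0.28209479

-0.282095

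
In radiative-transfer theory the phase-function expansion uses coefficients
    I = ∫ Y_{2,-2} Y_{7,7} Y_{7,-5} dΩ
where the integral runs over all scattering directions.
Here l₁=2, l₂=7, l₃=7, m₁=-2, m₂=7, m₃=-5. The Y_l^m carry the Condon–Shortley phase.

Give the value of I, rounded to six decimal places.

m-sum 0 ✓  L=16 even ✓  5≤7≤9 ✓
Π(2lᵢ+1) = 5×15×15 = 1125
triangle coeff Δ(2,7,7) = 1/185640
Σ_t [0,2]: t=0:+1/2419200 t=1:−1/518400 t=2:+1/2419200 = -1/907200
(3j)²=56/3315 [(2 7 7; 0 0 0)], sign=+1
Σ_t [2,2]: t=2:+1/1916006400 = 1/1916006400
(3j)²=1/340 [(2 7 7; -2 7 -5)], sign=+1
⇒ 4πI² = 210/3757
I = (+1)√(210/3757/(4π)) = 0.06669359

0.066694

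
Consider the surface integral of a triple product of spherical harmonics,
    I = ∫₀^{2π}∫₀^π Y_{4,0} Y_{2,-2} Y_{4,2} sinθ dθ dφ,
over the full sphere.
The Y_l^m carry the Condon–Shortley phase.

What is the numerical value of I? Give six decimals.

-0.190365

Rules hold: Σm=0, L=10 even, 2≤4≤6.
N = 9·5·9 = 405
Δ = 2!·6!·2!/11! = 1/13860
Racah Σ t=0..2: t=0:+1/192 t=1:−1/36 t=2:+1/192 = -5/288
⇒ 3j(4 2 4; 0 0 0)² = 20/693, sgn -1
Racah Σ t=0..0: t=0:+1/192 = 1/192
⇒ 3j(4 2 4; 0 -2 2)² = 3/77, sgn +1
4πI² = N·(3j₀)²·(3jₘ)² = 2700/5929
I = -1·√(0.455389/4π) = -0.19036462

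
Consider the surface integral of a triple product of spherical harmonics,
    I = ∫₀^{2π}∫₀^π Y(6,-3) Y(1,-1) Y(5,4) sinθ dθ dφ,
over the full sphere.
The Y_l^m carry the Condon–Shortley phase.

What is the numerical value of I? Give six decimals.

Checks pass: Σm=0; 12 even; l₃=5∈[5,7].
(2·6+1)(2·1+1)(2·5+1) = 429
Δ: 2! 10! 0! / 13! → 1/858
sum: t=1:−1/14400 = -1/14400
3j²(6 1 5; 0 0 0) = Δ·Π!·Σ² = 6/143  (sign +1)
sum: t=0:+1/725760 = 1/725760
3j²(6 1 5; -3 -1 4) = Δ·Π!·Σ² = 1/286  (sign -1)
combine: 4πI² = 429·6/143·1/286 = 9/143
take √, sign -1: I = -0.07076985

-0.070770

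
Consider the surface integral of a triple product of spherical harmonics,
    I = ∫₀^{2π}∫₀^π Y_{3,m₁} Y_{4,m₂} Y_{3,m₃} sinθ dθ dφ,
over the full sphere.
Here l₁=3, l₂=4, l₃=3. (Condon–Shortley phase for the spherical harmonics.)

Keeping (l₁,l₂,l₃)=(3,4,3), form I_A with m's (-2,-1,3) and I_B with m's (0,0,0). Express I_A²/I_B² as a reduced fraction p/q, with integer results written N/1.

l's match ⇒ only the (l;m) 3-j factors differ between A and B.
A: triangle coeff Δ(3,4,3) = 1/34650; Σ_t [3,3]: t=3:−1/288 = -1/288; (3j)²=5/231 [(3 4 3; -2 -1 3)], sign=-1
B: triangle coeff Δ(3,4,3) = 1/34650; Σ_t [1,3]: t=1:−1/72 t=2:+1/16 t=3:−1/72 = 5/144; (3j)²=2/77 [(3 4 3; 0 0 0)], sign=-1
I_A²/I_B² = (5/231)/(2/77) = 5/6

5/6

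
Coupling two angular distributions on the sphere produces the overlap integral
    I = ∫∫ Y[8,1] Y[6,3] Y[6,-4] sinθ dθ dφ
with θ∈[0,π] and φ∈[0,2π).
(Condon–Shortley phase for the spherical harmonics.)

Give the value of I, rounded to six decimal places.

Checks pass: Σm=0; 20 even; l₃=6∈[2,14].
(2·8+1)(2·6+1)(2·6+1) = 2873
Δ: 8! 8! 4! / 21! → 1/1309458150
sum: t=2:+1/49766400 t=3:−1/3110400 t=4:+1/1327104 t=5:−1/3110400 t=6:+1/49766400 = 1/6635520
3j²(8 6 6; 0 0 0) = Δ·Π!·Σ² = 350/46189  (sign +1)
sum: t=5:−1/24883200 t=6:+1/43545600 t=7:−1/812851200 = -1/54190080
3j²(8 6 6; 1 3 -4) = Δ·Π!·Σ² = 2430/323323  (sign -1)
combine: 4πI² = 2873·350/46189·2430/323323 = 121500/742577
take √, sign -1: I = -0.11410705

-0.114107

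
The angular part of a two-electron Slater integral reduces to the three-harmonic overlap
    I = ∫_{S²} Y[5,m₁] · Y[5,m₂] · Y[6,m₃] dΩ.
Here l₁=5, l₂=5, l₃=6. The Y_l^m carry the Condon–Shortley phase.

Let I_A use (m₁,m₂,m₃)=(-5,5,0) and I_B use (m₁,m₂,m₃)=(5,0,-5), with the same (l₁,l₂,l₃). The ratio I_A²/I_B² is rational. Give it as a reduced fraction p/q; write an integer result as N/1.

l's match ⇒ only the (l;m) 3-j factors differ between A and B.
A: triangle coeff Δ(5,5,6) = 1/28588560; Σ_t [4,4]: t=4:+1/12441600 = 1/12441600; (3j)²=15/9724 [(5 5 6; -5 5 0)], sign=+1
B: triangle coeff Δ(5,5,6) = 1/28588560; Σ_t [0,0]: t=0:+1/2073600 = 1/2073600; (3j)²=15/884 [(5 5 6; 5 0 -5)], sign=-1
I_A²/I_B² = (15/9724)/(15/884) = 1/11

1/11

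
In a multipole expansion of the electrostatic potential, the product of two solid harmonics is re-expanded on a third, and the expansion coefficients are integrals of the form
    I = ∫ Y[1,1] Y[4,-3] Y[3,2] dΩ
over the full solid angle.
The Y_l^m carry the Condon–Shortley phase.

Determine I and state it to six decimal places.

-0.282095

m-sum 0 ✓  L=8 even ✓  3≤3≤5 ✓
Π(2lᵢ+1) = 3×9×7 = 189
triangle coeff Δ(1,4,3) = 1/252
Σ_t [1,1]: t=1:−1/36 = -1/36
(3j)²=4/63 [(1 4 3; 0 0 0)], sign=+1
Σ_t [0,0]: t=0:+1/240 = 1/240
(3j)²=1/12 [(1 4 3; 1 -3 2)], sign=-1
⇒ 4πI² = 1/1
I = (-1)√(1/1/(4π)) = -0.28209479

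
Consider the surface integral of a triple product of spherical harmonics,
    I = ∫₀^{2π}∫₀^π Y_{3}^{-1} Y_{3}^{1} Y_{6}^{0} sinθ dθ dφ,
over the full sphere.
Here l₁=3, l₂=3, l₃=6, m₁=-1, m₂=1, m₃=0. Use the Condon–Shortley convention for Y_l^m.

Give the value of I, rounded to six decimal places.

0.177816

m-sum 0 ✓  L=12 even ✓  0≤6≤6 ✓
Π(2lᵢ+1) = 7×7×13 = 637
triangle coeff Δ(3,3,6) = 1/12012
Σ_t [0,0]: t=0:+1/1296 = 1/1296
(3j)²=100/3003 [(3 3 6; 0 0 0)], sign=+1
Σ_t [0,0]: t=0:+1/2304 = 1/2304
(3j)²=75/4004 [(3 3 6; -1 1 0)], sign=+1
⇒ 4πI² = 625/1573
I = (+1)√(625/1573/(4π)) = 0.17781595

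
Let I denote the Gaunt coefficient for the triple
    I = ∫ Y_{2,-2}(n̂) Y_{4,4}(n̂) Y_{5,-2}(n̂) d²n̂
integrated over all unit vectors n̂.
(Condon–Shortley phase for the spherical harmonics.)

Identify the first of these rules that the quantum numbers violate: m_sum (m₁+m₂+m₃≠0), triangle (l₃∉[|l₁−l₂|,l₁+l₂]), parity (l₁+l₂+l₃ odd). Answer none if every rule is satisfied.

parity

Σmᵢ = 0  ✓
l₃∈[|l₁−l₂|,l₁+l₂]=[2,6], have l₃=5  ✓
Σlᵢ = 11 ⇒ odd  ✗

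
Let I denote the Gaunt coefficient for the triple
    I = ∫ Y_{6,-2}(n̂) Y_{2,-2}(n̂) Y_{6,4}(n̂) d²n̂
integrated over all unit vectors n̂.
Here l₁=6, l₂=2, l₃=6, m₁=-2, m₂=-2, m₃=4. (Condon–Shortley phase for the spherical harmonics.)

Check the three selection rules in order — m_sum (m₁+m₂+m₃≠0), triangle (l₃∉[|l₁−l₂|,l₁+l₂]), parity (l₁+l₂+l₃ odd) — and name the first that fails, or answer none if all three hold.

m₁+m₂+m₃ = -2 − 2 + 4 = 0  ✓
triangle: |6−2|=4 ≤ l₃=6 ≤ 6+2=8  ✓
parity: l₁+l₂+l₃ = 14 is even  ✓

none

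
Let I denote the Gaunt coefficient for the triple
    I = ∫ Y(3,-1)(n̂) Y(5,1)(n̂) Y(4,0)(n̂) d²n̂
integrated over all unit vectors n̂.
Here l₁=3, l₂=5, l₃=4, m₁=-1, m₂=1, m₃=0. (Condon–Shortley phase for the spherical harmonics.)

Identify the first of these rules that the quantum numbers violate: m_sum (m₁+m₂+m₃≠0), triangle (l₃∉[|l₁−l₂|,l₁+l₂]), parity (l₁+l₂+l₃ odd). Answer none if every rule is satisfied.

none

m₁+m₂+m₃ = -1 + 1 + 0 = 0  ✓
triangle: |3−5|=2 ≤ l₃=4 ≤ 3+5=8  ✓
parity: l₁+l₂+l₃ = 12 is even  ✓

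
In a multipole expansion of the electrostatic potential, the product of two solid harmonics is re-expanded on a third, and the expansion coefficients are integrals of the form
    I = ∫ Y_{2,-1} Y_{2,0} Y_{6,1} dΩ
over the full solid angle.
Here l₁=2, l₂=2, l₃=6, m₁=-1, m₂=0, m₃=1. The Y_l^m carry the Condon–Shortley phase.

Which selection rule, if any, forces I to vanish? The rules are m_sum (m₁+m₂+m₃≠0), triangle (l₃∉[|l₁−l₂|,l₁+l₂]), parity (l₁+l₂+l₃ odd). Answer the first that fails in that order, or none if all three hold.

Σmᵢ = 0  ✓
l₃∈[|l₁−l₂|,l₁+l₂]=[0,4], have l₃=6  ✗
Σlᵢ = 10 ⇒ even

triangle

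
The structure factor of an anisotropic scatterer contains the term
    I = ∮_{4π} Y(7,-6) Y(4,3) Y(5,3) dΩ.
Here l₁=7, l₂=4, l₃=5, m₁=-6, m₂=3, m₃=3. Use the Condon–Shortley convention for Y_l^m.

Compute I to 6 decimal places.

0.136138

Rules hold: Σm=0, L=16 even, 3≤5≤11.
N = 15·9·11 = 1485
Δ = 6!·8!·2!/17! = 1/6126120
Racah Σ t=2..4: t=2:+1/69120 t=3:−1/20736 t=4:+1/69120 = -1/51840
⇒ 3j(7 4 5; 0 0 0)² = 280/21879, sgn +1
Racah Σ t=5..6: t=5:−1/9676800 t=6:+1/3628800 = 1/5806080
⇒ 3j(7 4 5; -6 3 3)² = 5/408, sgn +1
4πI² = N·(3j₀)²·(3jₘ)² = 875/3757
I = +1·√(0.232899/4π) = 0.13613773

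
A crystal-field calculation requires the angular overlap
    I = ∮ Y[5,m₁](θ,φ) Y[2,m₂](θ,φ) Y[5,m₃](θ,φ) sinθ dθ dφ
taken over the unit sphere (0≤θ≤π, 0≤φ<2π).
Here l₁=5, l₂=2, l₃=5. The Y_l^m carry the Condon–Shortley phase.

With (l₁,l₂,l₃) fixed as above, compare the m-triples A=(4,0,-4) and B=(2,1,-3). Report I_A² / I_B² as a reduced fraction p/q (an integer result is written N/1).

Shared (l₁,l₂,l₃)=(5,2,5): N and (l;000)² cancel in I_A²/I_B².
A: Δ = 2!·8!·2!/13! = 1/38610; Racah Σ t=0..1: t=0:+1/20160 t=1:−1/40320 = 1/40320; ⇒ 3j(5 2 5; 4 0 -4)² = 6/715, sgn -1
B: Δ = 2!·8!·2!/13! = 1/38610; Racah Σ t=1..2: t=1:−1/2880 t=2:+1/10080 = -1/4032; ⇒ 3j(5 2 5; 2 1 -3)² = 10/429, sgn -1
I_A²/I_B² = (6/715)/(10/429) = 9/25

9/25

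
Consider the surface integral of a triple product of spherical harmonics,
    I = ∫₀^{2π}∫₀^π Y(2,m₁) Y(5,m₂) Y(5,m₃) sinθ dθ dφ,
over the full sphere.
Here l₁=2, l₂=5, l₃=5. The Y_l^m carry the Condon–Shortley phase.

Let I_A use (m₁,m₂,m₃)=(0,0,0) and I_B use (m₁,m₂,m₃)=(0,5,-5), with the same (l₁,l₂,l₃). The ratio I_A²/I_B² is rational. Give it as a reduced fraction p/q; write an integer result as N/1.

l's match ⇒ only the (l;m) 3-j factors differ between A and B.
A: triangle coeff Δ(2,5,5) = 1/38610; Σ_t [0,2]: t=0:+1/2880 t=1:−1/576 t=2:+1/2880 = -1/960; (3j)²=10/429 [(2 5 5; 0 0 0)], sign=+1
B: triangle coeff Δ(2,5,5) = 1/38610; Σ_t [2,2]: t=2:+1/161280 = 1/161280; (3j)²=15/286 [(2 5 5; 0 5 -5)], sign=+1
I_A²/I_B² = (10/429)/(15/286) = 4/9

4/9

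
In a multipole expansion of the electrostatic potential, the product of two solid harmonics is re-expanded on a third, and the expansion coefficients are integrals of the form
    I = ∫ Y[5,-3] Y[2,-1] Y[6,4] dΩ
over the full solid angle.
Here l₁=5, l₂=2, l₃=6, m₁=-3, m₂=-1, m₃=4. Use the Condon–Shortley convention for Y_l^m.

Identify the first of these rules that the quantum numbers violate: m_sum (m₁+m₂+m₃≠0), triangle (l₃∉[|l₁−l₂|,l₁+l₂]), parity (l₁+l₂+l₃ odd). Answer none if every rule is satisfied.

parity

m₁+m₂+m₃ = -3 − 1 + 4 = 0  ✓
triangle: |5−2|=3 ≤ l₃=6 ≤ 5+2=7  ✓
parity: l₁+l₂+l₃ = 13 is odd  ✗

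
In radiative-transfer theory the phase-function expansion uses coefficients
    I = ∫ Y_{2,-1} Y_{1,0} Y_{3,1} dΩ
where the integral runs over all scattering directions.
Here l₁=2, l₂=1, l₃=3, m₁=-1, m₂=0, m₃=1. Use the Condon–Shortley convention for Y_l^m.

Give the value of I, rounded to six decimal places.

-0.233597

m-sum 0 ✓  L=6 even ✓  1≤3≤3 ✓
Π(2lᵢ+1) = 5×3×7 = 105
triangle coeff Δ(2,1,3) = 1/105
Σ_t [0,0]: t=0:+1/4 = 1/4
(3j)²=3/35 [(2 1 3; 0 0 0)], sign=-1
Σ_t [0,0]: t=0:+1/6 = 1/6
(3j)²=8/105 [(2 1 3; -1 0 1)], sign=+1
⇒ 4πI² = 24/35
I = (-1)√(24/35/(4π)) = -0.23359668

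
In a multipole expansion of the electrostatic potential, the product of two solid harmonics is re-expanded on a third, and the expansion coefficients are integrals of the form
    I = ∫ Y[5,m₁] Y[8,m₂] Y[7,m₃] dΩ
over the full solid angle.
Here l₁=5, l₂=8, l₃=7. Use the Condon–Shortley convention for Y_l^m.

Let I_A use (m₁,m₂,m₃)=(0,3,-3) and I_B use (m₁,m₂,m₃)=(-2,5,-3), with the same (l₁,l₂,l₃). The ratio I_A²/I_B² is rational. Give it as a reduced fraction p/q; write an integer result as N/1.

729/2912

Shared (l₁,l₂,l₃)=(5,8,7): N and (l;000)² cancel in I_A²/I_B².
A: Δ = 6!·4!·10!/21! = 1/814773960; Racah Σ t=1..5: t=1:−1/10450944000 t=2:+1/104509440 t=3:−1/11612160 t=4:+1/8709120 t=5:−1/49766400 = 1/55296000; ⇒ 3j(5 8 7; 0 3 -3)² = 81/33592, sgn +1
B: Δ = 6!·4!·10!/21! = 1/814773960; Racah Σ t=3..6: t=3:−1/3135283200 t=4:+1/104509440 t=5:−1/38707200 t=6:+1/130636800 = -1/111974400; ⇒ 3j(5 8 7; -2 5 -3)² = 28/2907, sgn -1
I_A²/I_B² = (81/33592)/(28/2907) = 729/2912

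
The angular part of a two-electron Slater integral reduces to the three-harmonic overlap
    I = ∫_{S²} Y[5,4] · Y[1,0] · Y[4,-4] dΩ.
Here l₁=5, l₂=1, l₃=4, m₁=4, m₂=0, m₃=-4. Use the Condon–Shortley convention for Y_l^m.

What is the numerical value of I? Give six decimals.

0.147319

m-sum 0 ✓  L=10 even ✓  4≤4≤6 ✓
Π(2lᵢ+1) = 11×3×9 = 297
triangle coeff Δ(5,1,4) = 1/495
Σ_t [1,1]: t=1:−1/576 = -1/576
(3j)²=5/99 [(5 1 4; 0 0 0)], sign=-1
Σ_t [1,1]: t=1:−1/40320 = -1/40320
(3j)²=1/55 [(5 1 4; 4 0 -4)], sign=-1
⇒ 4πI² = 3/11
I = (+1)√(3/11/(4π)) = 0.14731920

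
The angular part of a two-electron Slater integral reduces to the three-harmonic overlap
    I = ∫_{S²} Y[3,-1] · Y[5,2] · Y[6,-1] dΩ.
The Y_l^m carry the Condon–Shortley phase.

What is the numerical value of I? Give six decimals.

0.080575

m-sum 0 ✓  L=14 even ✓  2≤6≤8 ✓
Π(2lᵢ+1) = 7×11×13 = 1001
triangle coeff Δ(3,5,6) = 1/675675
Σ_t [0,2]: t=0:+1/8640 t=1:−1/2304 t=2:+1/8640 = -7/34560
(3j)²=7/429 [(3 5 6; 0 0 0)], sign=-1
Σ_t [0,2]: t=0:+1/241920 t=1:−1/8640 t=2:+1/5760 = 1/16128
(3j)²=5/1001 [(3 5 6; -1 2 -1)], sign=-1
⇒ 4πI² = 35/429
I = (+1)√(35/429/(4π)) = 0.08057502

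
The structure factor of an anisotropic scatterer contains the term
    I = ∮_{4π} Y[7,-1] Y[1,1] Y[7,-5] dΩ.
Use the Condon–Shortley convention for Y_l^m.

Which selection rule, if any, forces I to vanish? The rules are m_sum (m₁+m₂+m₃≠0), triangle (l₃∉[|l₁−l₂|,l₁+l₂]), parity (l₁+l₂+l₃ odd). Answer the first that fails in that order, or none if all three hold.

m_sum

m₁+m₂+m₃ = -1 + 1 − 5 = -5  ✗
triangle: |7−1|=6 ≤ l₃=7 ≤ 7+1=8
parity: l₁+l₂+l₃ = 15 is odd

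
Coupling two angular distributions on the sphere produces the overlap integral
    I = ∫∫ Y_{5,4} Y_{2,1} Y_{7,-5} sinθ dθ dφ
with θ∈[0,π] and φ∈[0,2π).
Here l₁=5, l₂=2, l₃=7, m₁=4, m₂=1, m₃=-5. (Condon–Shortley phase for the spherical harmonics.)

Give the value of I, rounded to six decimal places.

-0.237707

m-sum 0 ✓  L=14 even ✓  3≤7≤7 ✓
Π(2lᵢ+1) = 11×5×15 = 825
triangle coeff Δ(5,2,7) = 1/15015
Σ_t [0,0]: t=0:+1/57600 = 1/57600
(3j)²=21/715 [(5 2 7; 0 0 0)], sign=-1
Σ_t [0,0]: t=0:+1/2177280 = 1/2177280
(3j)²=8/273 [(5 2 7; 4 1 -5)], sign=+1
⇒ 4πI² = 120/169
I = (-1)√(120/169/(4π)) = -0.23770720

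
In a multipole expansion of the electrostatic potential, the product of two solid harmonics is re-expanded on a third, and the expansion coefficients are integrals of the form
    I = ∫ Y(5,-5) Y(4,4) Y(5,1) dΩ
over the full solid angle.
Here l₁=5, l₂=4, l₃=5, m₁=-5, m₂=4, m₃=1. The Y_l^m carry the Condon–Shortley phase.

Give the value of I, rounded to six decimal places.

-0.075170

Rules hold: Σm=0, L=14 even, 1≤5≤9.
N = 11·9·11 = 1089
Δ = 4!·6!·4!/15! = 1/3153150
Racah Σ t=0..4: t=0:+1/69120 t=1:−1/1728 t=2:+1/576 t=3:−1/1728 t=4:+1/69120 = 7/11520
⇒ 3j(5 4 5; 0 0 0)² = 2/143, sgn -1
Racah Σ t=4..4: t=4:+1/414720 = 1/414720
⇒ 3j(5 4 5; -5 4 1)² = 2/429, sgn +1
4πI² = N·(3j₀)²·(3jₘ)² = 12/169
I = -1·√(0.0710059/4π) = -0.07516962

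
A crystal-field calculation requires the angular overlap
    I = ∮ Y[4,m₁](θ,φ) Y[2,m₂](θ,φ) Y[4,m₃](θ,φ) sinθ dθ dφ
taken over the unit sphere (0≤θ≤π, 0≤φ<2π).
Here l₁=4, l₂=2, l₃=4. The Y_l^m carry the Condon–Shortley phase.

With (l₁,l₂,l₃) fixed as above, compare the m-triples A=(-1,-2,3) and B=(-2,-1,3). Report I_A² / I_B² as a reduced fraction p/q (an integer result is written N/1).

18/25

l's match ⇒ only the (l;m) 3-j factors differ between A and B.
A: triangle coeff Δ(4,2,4) = 1/13860; Σ_t [0,0]: t=0:+1/480 = 1/480; (3j)²=3/110 [(4 2 4; -1 -2 3)], sign=-1
B: triangle coeff Δ(4,2,4) = 1/13860; Σ_t [0,1]: t=0:+1/1440 t=1:−1/240 = -1/288; (3j)²=5/132 [(4 2 4; -2 -1 3)], sign=+1
I_A²/I_B² = (3/110)/(5/132) = 18/25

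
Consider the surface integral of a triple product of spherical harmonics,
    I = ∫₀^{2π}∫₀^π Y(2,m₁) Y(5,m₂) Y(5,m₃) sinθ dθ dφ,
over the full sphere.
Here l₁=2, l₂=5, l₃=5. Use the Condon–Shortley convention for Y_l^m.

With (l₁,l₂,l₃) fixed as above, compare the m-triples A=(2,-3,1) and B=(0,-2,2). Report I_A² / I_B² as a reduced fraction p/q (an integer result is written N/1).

28/9

Same 2,5,5: normalisation and zero-m 3j drop out of the ratio.
A: Δ: 2! 2! 8! / 13! → 1/38610; sum: t=0:+1/5760 = 1/5760; 3j²(2 5 5; 2 -3 1) = Δ·Π!·Σ² = 56/2145  (sign +1)
B: Δ: 2! 2! 8! / 13! → 1/38610; sum: t=0:+1/2880 t=1:−1/1440 t=2:+1/20160 = -1/3360; 3j²(2 5 5; 0 -2 2) = Δ·Π!·Σ² = 6/715  (sign +1)
I_A²/I_B² = (56/2145)/(6/715) = 28/9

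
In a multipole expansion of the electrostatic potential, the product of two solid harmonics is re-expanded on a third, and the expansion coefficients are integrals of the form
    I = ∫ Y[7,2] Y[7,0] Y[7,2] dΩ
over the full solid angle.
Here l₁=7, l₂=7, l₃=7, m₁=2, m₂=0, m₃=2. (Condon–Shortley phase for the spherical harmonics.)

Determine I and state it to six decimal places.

m-sum = 2 + 0 + 2 = 4 ≠ 0 ⇒ I = 0

0.000000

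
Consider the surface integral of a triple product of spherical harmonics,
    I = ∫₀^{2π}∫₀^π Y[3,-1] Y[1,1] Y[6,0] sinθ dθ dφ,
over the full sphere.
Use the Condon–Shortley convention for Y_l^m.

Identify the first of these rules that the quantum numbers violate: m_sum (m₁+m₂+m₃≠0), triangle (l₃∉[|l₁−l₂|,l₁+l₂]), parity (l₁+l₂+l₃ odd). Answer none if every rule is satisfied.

triangle

Σmᵢ = 0  ✓
l₃∈[|l₁−l₂|,l₁+l₂]=[2,4], have l₃=6  ✗
Σlᵢ = 10 ⇒ even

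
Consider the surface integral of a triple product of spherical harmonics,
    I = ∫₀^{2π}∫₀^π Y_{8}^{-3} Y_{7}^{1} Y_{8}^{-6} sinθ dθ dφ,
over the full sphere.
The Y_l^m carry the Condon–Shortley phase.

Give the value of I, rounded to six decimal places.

0.000000

Σmᵢ = -8 ≠ 0, so the φ-integral vanishes; I = 0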